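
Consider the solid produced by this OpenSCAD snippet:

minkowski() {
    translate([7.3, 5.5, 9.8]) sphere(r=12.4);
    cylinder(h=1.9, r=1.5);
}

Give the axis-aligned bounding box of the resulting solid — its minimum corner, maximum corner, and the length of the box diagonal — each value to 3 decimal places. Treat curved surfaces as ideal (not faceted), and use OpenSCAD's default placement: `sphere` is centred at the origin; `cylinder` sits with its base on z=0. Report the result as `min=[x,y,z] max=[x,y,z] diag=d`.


A = translate([7.3, 5.5, 9.8]) sphere(r=12.4) → bbox [-5.1,-6.9,-2.6] .. [19.7,17.9,22.2]
B = cylinder(h=1.9, r=1.5) → bbox [-1.5,-1.5,0] .. [1.5,1.5,1.9]
lo = A.lo+B.lo = [-5.1-1.5, -6.9-1.5, -2.6+0] = [-6.600,-8.400,-2.600]
hi = A.hi+B.hi = [19.7+1.5, 17.9+1.5, 22.2+1.9] = [21.200,19.400,24.100]
diag = √(27.8²+27.8²+26.7²) = √2258.57 = 47.524

min=[-6.600,-8.400,-2.600] max=[21.200,19.400,24.100] diag=47.524


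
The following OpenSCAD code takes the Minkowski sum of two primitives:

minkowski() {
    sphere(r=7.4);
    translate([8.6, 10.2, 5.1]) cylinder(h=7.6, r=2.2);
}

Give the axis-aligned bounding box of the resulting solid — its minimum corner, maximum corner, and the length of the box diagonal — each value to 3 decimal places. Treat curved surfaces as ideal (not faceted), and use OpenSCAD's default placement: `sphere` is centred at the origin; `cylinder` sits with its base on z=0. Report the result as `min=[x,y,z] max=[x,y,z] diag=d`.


min=[-1.000,0.600,-2.300] max=[18.200,19.800,20.100] diag=35.200

A = translate([8.6, 10.2, 5.1]) cylinder(h=7.6, r=2.2) → bbox [6.4,8,5.1] .. [10.8,12.4,12.7]
B = sphere(r=7.4) → bbox [-7.4,-7.4,-7.4] .. [7.4,7.4,7.4]
lo = A.lo+B.lo = [6.4-7.4, 8-7.4, 5.1-7.4] = [-1.000,0.600,-2.300]
hi = A.hi+B.hi = [10.8+7.4, 12.4+7.4, 12.7+7.4] = [18.200,19.800,20.100]
diag = √(19.2²+19.2²+22.4²) = √1239.04 = 35.200


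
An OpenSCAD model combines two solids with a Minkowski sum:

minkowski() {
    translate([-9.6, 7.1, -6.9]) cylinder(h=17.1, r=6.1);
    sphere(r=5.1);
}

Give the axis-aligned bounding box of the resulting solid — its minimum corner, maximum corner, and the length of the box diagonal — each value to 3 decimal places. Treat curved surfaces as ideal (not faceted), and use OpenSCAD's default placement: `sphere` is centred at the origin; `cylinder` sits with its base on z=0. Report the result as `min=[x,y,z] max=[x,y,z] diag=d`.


min=[-20.800,-4.100,-12.000] max=[1.600,18.300,15.300] diag=41.819

A = translate([-9.6, 7.1, -6.9]) cylinder(h=17.1, r=6.1) → bbox [-15.7,1,-6.9] .. [-3.5,13.2,10.2]
B = sphere(r=5.1) → bbox [-5.1,-5.1,-5.1] .. [5.1,5.1,5.1]
lo = A.lo+B.lo = [-15.7-5.1, 1-5.1, -6.9-5.1] = [-20.800,-4.100,-12.000]
hi = A.hi+B.hi = [-3.5+5.1, 13.2+5.1, 10.2+5.1] = [1.600,18.300,15.300]
diag = √(22.4²+22.4²+27.3²) = √1748.81 = 41.819


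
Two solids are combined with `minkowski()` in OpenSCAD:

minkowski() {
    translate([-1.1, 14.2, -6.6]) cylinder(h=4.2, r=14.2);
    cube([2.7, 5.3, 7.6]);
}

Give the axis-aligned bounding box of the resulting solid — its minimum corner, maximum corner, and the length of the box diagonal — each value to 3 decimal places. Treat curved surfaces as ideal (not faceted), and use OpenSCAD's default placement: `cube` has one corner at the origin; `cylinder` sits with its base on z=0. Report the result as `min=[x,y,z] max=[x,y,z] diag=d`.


A = translate([-1.1, 14.2, -6.6]) cylinder(h=4.2, r=14.2) → bbox [-15.3,0,-6.6] .. [13.1,28.4,-2.4]
B = cube([2.7, 5.3, 7.6]) → bbox [0,0,0] .. [2.7,5.3,7.6]
lo = A.lo+B.lo = [-15.3+0, 0+0, -6.6+0] = [-15.300,0.000,-6.600]
hi = A.hi+B.hi = [13.1+2.7, 28.4+5.3, -2.4+7.6] = [15.800,33.700,5.200]
diag = √(31.1²+33.7²+11.8²) = √2242.14 = 47.351

min=[-15.300,0.000,-6.600] max=[15.800,33.700,5.200] diag=47.351


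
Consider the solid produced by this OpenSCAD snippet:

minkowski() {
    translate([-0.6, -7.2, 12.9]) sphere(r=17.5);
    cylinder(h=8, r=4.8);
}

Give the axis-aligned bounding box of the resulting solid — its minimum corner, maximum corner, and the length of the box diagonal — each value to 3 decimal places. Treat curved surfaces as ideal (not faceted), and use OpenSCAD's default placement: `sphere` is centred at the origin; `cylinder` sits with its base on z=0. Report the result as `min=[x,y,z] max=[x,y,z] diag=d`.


A = translate([-0.6, -7.2, 12.9]) sphere(r=17.5) → bbox [-18.1,-24.7,-4.6] .. [16.9,10.3,30.4]
B = cylinder(h=8, r=4.8) → bbox [-4.8,-4.8,0] .. [4.8,4.8,8]
lo = A.lo+B.lo = [-18.1-4.8, -24.7-4.8, -4.6+0] = [-22.900,-29.500,-4.600]
hi = A.hi+B.hi = [16.9+4.8, 10.3+4.8, 30.4+8] = [21.700,15.100,38.400]
diag = √(44.6²+44.6²+43²) = √5827.32 = 76.337

min=[-22.900,-29.500,-4.600] max=[21.700,15.100,38.400] diag=76.337


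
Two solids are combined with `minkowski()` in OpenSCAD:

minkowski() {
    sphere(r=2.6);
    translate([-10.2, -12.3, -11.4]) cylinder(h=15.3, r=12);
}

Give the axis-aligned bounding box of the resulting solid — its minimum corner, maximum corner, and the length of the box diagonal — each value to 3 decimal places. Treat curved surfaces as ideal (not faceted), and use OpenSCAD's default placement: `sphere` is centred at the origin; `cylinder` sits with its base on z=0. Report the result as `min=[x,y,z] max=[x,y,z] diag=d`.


min=[-24.800,-26.900,-14.000] max=[4.400,2.300,6.500] diag=46.103

A = translate([-10.2, -12.3, -11.4]) cylinder(h=15.3, r=12) → bbox [-22.2,-24.3,-11.4] .. [1.8,-0.3,3.9]
B = sphere(r=2.6) → bbox [-2.6,-2.6,-2.6] .. [2.6,2.6,2.6]
lo = A.lo+B.lo = [-22.2-2.6, -24.3-2.6, -11.4-2.6] = [-24.800,-26.900,-14.000]
hi = A.hi+B.hi = [1.8+2.6, -0.3+2.6, 3.9+2.6] = [4.400,2.300,6.500]
diag = √(29.2²+29.2²+20.5²) = √2125.53 = 46.103


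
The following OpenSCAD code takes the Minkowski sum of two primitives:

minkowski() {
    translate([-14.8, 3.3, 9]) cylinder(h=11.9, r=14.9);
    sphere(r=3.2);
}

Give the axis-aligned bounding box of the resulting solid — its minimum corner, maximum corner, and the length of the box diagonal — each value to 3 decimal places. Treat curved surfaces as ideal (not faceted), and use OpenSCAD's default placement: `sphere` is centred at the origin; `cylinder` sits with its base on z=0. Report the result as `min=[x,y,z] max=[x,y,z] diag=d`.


min=[-32.900,-14.800,5.800] max=[3.300,21.400,24.100] diag=54.367

A = translate([-14.8, 3.3, 9]) cylinder(h=11.9, r=14.9) → bbox [-29.7,-11.6,9] .. [0.1,18.2,20.9]
B = sphere(r=3.2) → bbox [-3.2,-3.2,-3.2] .. [3.2,3.2,3.2]
lo = A.lo+B.lo = [-29.7-3.2, -11.6-3.2, 9-3.2] = [-32.900,-14.800,5.800]
hi = A.hi+B.hi = [0.1+3.2, 18.2+3.2, 20.9+3.2] = [3.300,21.400,24.100]
diag = √(36.2²+36.2²+18.3²) = √2955.77 = 54.367


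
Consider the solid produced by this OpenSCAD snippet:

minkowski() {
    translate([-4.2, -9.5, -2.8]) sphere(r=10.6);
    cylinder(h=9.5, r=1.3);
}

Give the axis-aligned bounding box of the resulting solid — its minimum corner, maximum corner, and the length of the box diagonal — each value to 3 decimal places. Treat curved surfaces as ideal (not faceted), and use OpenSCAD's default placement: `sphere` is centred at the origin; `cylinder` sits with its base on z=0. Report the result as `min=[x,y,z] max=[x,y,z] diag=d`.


min=[-16.100,-21.400,-13.400] max=[7.700,2.400,17.300] diag=45.556

A = translate([-4.2, -9.5, -2.8]) sphere(r=10.6) → bbox [-14.8,-20.1,-13.4] .. [6.4,1.1,7.8]
B = cylinder(h=9.5, r=1.3) → bbox [-1.3,-1.3,0] .. [1.3,1.3,9.5]
lo = A.lo+B.lo = [-14.8-1.3, -20.1-1.3, -13.4+0] = [-16.100,-21.400,-13.400]
hi = A.hi+B.hi = [6.4+1.3, 1.1+1.3, 7.8+9.5] = [7.700,2.400,17.300]
diag = √(23.8²+23.8²+30.7²) = √2075.37 = 45.556


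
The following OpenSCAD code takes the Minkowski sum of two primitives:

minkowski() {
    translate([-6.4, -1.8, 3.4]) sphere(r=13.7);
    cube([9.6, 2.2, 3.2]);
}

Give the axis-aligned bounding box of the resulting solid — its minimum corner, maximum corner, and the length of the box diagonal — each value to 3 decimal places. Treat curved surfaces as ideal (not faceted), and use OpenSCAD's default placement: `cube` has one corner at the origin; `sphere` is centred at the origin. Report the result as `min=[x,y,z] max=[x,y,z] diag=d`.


A = translate([-6.4, -1.8, 3.4]) sphere(r=13.7) → bbox [-20.1,-15.5,-10.3] .. [7.3,11.9,17.1]
B = cube([9.6, 2.2, 3.2]) → bbox [0,0,0] .. [9.6,2.2,3.2]
lo = A.lo+B.lo = [-20.1+0, -15.5+0, -10.3+0] = [-20.100,-15.500,-10.300]
hi = A.hi+B.hi = [7.3+9.6, 11.9+2.2, 17.1+3.2] = [16.900,14.100,20.300]
diag = √(37²+29.6²+30.6²) = √3181.52 = 56.405

min=[-20.100,-15.500,-10.300] max=[16.900,14.100,20.300] diag=56.405


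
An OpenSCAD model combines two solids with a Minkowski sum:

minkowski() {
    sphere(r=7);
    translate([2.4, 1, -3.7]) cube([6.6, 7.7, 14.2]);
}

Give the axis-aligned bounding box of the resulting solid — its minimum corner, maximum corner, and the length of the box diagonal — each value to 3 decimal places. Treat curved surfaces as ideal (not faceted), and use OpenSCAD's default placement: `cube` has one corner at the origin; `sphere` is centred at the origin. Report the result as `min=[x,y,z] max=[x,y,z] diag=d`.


A = translate([2.4, 1, -3.7]) cube([6.6, 7.7, 14.2]) → bbox [2.4,1,-3.7] .. [9,8.7,10.5]
B = sphere(r=7) → bbox [-7,-7,-7] .. [7,7,7]
lo = A.lo+B.lo = [2.4-7, 1-7, -3.7-7] = [-4.600,-6.000,-10.700]
hi = A.hi+B.hi = [9+7, 8.7+7, 10.5+7] = [16.000,15.700,17.500]
diag = √(20.6²+21.7²+28.2²) = √1690.49 = 41.116

min=[-4.600,-6.000,-10.700] max=[16.000,15.700,17.500] diag=41.116


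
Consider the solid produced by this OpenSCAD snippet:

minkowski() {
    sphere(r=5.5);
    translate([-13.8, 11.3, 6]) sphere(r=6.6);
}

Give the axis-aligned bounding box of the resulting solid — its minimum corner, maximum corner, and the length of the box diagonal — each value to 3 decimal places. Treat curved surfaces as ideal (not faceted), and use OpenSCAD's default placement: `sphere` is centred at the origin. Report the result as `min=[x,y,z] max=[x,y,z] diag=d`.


min=[-25.900,-0.800,-6.100] max=[-1.700,23.400,18.100] diag=41.916

A = translate([-13.8, 11.3, 6]) sphere(r=6.6) → bbox [-20.4,4.7,-0.6] .. [-7.2,17.9,12.6]
B = sphere(r=5.5) → bbox [-5.5,-5.5,-5.5] .. [5.5,5.5,5.5]
lo = A.lo+B.lo = [-20.4-5.5, 4.7-5.5, -0.6-5.5] = [-25.900,-0.800,-6.100]
hi = A.hi+B.hi = [-7.2+5.5, 17.9+5.5, 12.6+5.5] = [-1.700,23.400,18.100]
diag = √(24.2²+24.2²+24.2²) = √1756.92 = 41.916


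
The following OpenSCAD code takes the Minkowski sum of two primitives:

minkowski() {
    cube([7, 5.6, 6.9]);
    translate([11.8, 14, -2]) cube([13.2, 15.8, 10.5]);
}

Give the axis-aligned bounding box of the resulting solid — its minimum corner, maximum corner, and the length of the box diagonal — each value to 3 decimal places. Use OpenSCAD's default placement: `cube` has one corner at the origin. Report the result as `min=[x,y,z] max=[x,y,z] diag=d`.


A = translate([11.8, 14, -2]) cube([13.2, 15.8, 10.5]) → bbox [11.8,14,-2] .. [25,29.8,8.5]
B = cube([7, 5.6, 6.9]) → bbox [0,0,0] .. [7,5.6,6.9]
lo = A.lo+B.lo = [11.8+0, 14+0, -2+0] = [11.800,14.000,-2.000]
hi = A.hi+B.hi = [25+7, 29.8+5.6, 8.5+6.9] = [32.000,35.400,15.400]
diag = √(20.2²+21.4²+17.4²) = √1168.76 = 34.187

min=[11.800,14.000,-2.000] max=[32.000,35.400,15.400] diag=34.187


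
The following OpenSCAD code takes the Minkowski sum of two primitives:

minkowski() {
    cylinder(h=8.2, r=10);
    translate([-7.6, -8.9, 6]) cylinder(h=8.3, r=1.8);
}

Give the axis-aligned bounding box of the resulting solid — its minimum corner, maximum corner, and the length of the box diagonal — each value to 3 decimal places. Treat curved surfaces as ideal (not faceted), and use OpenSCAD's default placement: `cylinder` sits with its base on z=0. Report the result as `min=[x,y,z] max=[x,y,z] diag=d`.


min=[-19.400,-20.700,6.000] max=[4.200,2.900,22.500] diag=37.231

A = translate([-7.6, -8.9, 6]) cylinder(h=8.3, r=1.8) → bbox [-9.4,-10.7,6] .. [-5.8,-7.1,14.3]
B = cylinder(h=8.2, r=10) → bbox [-10,-10,0] .. [10,10,8.2]
lo = A.lo+B.lo = [-9.4-10, -10.7-10, 6+0] = [-19.400,-20.700,6.000]
hi = A.hi+B.hi = [-5.8+10, -7.1+10, 14.3+8.2] = [4.200,2.900,22.500]
diag = √(23.6²+23.6²+16.5²) = √1386.17 = 37.231


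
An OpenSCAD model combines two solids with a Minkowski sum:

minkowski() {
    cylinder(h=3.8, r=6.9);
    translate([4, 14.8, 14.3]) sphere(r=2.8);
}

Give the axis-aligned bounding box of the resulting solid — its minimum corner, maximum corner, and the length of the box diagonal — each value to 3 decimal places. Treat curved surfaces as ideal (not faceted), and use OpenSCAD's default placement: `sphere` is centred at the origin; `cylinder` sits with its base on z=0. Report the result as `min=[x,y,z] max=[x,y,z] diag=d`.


A = translate([4, 14.8, 14.3]) sphere(r=2.8) → bbox [1.2,12,11.5] .. [6.8,17.6,17.1]
B = cylinder(h=3.8, r=6.9) → bbox [-6.9,-6.9,0] .. [6.9,6.9,3.8]
lo = A.lo+B.lo = [1.2-6.9, 12-6.9, 11.5+0] = [-5.700,5.100,11.500]
hi = A.hi+B.hi = [6.8+6.9, 17.6+6.9, 17.1+3.8] = [13.700,24.500,20.900]
diag = √(19.4²+19.4²+9.4²) = √841.08 = 29.001

min=[-5.700,5.100,11.500] max=[13.700,24.500,20.900] diag=29.001


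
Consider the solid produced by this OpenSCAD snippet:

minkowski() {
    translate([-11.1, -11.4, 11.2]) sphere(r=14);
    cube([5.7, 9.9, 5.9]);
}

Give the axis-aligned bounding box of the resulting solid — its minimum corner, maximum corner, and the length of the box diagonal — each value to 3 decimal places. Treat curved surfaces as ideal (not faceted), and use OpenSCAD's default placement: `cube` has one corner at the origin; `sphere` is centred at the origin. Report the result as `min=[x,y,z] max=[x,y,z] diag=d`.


A = translate([-11.1, -11.4, 11.2]) sphere(r=14) → bbox [-25.1,-25.4,-2.8] .. [2.9,2.6,25.2]
B = cube([5.7, 9.9, 5.9]) → bbox [0,0,0] .. [5.7,9.9,5.9]
lo = A.lo+B.lo = [-25.1+0, -25.4+0, -2.8+0] = [-25.100,-25.400,-2.800]
hi = A.hi+B.hi = [2.9+5.7, 2.6+9.9, 25.2+5.9] = [8.600,12.500,31.100]
diag = √(33.7²+37.9²+33.9²) = √3721.31 = 61.003

min=[-25.100,-25.400,-2.800] max=[8.600,12.500,31.100] diag=61.003


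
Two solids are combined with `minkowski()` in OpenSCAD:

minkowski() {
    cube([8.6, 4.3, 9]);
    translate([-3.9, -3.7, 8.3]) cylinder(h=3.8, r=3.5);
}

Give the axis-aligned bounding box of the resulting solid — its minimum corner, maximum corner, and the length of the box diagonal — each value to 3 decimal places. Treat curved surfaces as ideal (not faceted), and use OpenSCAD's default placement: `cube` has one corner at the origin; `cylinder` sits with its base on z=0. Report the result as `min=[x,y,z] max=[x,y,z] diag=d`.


A = translate([-3.9, -3.7, 8.3]) cylinder(h=3.8, r=3.5) → bbox [-7.4,-7.2,8.3] .. [-0.4,-0.2,12.1]
B = cube([8.6, 4.3, 9]) → bbox [0,0,0] .. [8.6,4.3,9]
lo = A.lo+B.lo = [-7.4+0, -7.2+0, 8.3+0] = [-7.400,-7.200,8.300]
hi = A.hi+B.hi = [-0.4+8.6, -0.2+4.3, 12.1+9] = [8.200,4.100,21.100]
diag = √(15.6²+11.3²+12.8²) = √534.89 = 23.128

min=[-7.400,-7.200,8.300] max=[8.200,4.100,21.100] diag=23.128


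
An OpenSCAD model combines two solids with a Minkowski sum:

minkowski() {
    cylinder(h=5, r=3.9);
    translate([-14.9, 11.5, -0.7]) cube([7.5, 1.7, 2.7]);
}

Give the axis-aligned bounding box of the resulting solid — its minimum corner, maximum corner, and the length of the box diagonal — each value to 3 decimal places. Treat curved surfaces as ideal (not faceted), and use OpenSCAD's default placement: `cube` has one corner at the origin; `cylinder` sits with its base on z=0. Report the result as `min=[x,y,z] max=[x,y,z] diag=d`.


min=[-18.800,7.600,-0.700] max=[-3.500,17.100,7.000] diag=19.586

A = translate([-14.9, 11.5, -0.7]) cube([7.5, 1.7, 2.7]) → bbox [-14.9,11.5,-0.7] .. [-7.4,13.2,2]
B = cylinder(h=5, r=3.9) → bbox [-3.9,-3.9,0] .. [3.9,3.9,5]
lo = A.lo+B.lo = [-14.9-3.9, 11.5-3.9, -0.7+0] = [-18.800,7.600,-0.700]
hi = A.hi+B.hi = [-7.4+3.9, 13.2+3.9, 2+5] = [-3.500,17.100,7.000]
diag = √(15.3²+9.5²+7.7²) = √383.63 = 19.586


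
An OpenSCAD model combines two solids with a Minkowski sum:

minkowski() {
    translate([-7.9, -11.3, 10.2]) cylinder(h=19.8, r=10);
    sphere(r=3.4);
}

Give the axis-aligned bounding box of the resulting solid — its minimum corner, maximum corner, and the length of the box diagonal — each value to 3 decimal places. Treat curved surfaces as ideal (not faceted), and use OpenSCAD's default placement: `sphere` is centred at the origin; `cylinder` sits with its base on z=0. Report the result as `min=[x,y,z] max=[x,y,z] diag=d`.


A = translate([-7.9, -11.3, 10.2]) cylinder(h=19.8, r=10) → bbox [-17.9,-21.3,10.2] .. [2.1,-1.3,30]
B = sphere(r=3.4) → bbox [-3.4,-3.4,-3.4] .. [3.4,3.4,3.4]
lo = A.lo+B.lo = [-17.9-3.4, -21.3-3.4, 10.2-3.4] = [-21.300,-24.700,6.800]
hi = A.hi+B.hi = [2.1+3.4, -1.3+3.4, 30+3.4] = [5.500,2.100,33.400]
diag = √(26.8²+26.8²+26.6²) = √2144.04 = 46.304

min=[-21.300,-24.700,6.800] max=[5.500,2.100,33.400] diag=46.304


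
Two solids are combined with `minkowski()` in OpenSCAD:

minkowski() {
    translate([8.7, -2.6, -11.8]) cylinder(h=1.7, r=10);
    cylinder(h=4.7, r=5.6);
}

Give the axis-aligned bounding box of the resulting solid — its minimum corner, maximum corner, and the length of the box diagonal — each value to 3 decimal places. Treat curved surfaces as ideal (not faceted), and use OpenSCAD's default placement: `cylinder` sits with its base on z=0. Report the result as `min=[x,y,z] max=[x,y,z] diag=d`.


A = translate([8.7, -2.6, -11.8]) cylinder(h=1.7, r=10) → bbox [-1.3,-12.6,-11.8] .. [18.7,7.4,-10.1]
B = cylinder(h=4.7, r=5.6) → bbox [-5.6,-5.6,0] .. [5.6,5.6,4.7]
lo = A.lo+B.lo = [-1.3-5.6, -12.6-5.6, -11.8+0] = [-6.900,-18.200,-11.800]
hi = A.hi+B.hi = [18.7+5.6, 7.4+5.6, -10.1+4.7] = [24.300,13.000,-5.400]
diag = √(31.2²+31.2²+6.4²) = √1987.84 = 44.585

min=[-6.900,-18.200,-11.800] max=[24.300,13.000,-5.400] diag=44.585


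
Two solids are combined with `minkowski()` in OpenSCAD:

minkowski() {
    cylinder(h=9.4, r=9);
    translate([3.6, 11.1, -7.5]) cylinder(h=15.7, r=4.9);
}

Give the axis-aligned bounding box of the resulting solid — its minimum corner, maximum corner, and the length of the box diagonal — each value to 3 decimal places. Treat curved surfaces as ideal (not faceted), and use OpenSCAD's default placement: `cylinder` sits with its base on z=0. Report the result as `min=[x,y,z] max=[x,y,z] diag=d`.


min=[-10.300,-2.800,-7.500] max=[17.500,25.000,17.600] diag=46.644

A = translate([3.6, 11.1, -7.5]) cylinder(h=15.7, r=4.9) → bbox [-1.3,6.2,-7.5] .. [8.5,16,8.2]
B = cylinder(h=9.4, r=9) → bbox [-9,-9,0] .. [9,9,9.4]
lo = A.lo+B.lo = [-1.3-9, 6.2-9, -7.5+0] = [-10.300,-2.800,-7.500]
hi = A.hi+B.hi = [8.5+9, 16+9, 8.2+9.4] = [17.500,25.000,17.600]
diag = √(27.8²+27.8²+25.1²) = √2175.69 = 46.644


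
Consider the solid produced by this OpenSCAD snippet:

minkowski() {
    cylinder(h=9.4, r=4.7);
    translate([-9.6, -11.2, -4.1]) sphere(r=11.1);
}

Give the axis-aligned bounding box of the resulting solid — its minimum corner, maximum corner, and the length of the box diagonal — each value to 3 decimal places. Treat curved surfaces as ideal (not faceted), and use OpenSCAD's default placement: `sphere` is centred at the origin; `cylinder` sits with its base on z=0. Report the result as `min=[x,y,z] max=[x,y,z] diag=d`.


A = translate([-9.6, -11.2, -4.1]) sphere(r=11.1) → bbox [-20.7,-22.3,-15.2] .. [1.5,-0.1,7]
B = cylinder(h=9.4, r=4.7) → bbox [-4.7,-4.7,0] .. [4.7,4.7,9.4]
lo = A.lo+B.lo = [-20.7-4.7, -22.3-4.7, -15.2+0] = [-25.400,-27.000,-15.200]
hi = A.hi+B.hi = [1.5+4.7, -0.1+4.7, 7+9.4] = [6.200,4.600,16.400]
diag = √(31.6²+31.6²+31.6²) = √2995.68 = 54.733

min=[-25.400,-27.000,-15.200] max=[6.200,4.600,16.400] diag=54.733


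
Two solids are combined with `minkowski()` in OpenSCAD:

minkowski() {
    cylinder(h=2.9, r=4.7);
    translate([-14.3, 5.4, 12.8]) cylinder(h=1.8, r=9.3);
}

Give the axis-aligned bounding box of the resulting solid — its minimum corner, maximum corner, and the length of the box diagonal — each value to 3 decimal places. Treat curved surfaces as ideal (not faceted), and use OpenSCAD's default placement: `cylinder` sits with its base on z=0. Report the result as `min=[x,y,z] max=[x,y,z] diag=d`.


min=[-28.300,-8.600,12.800] max=[-0.300,19.400,17.500] diag=39.876

A = translate([-14.3, 5.4, 12.8]) cylinder(h=1.8, r=9.3) → bbox [-23.6,-3.9,12.8] .. [-5,14.7,14.6]
B = cylinder(h=2.9, r=4.7) → bbox [-4.7,-4.7,0] .. [4.7,4.7,2.9]
lo = A.lo+B.lo = [-23.6-4.7, -3.9-4.7, 12.8+0] = [-28.300,-8.600,12.800]
hi = A.hi+B.hi = [-5+4.7, 14.7+4.7, 14.6+2.9] = [-0.300,19.400,17.500]
diag = √(28²+28²+4.7²) = √1590.09 = 39.876


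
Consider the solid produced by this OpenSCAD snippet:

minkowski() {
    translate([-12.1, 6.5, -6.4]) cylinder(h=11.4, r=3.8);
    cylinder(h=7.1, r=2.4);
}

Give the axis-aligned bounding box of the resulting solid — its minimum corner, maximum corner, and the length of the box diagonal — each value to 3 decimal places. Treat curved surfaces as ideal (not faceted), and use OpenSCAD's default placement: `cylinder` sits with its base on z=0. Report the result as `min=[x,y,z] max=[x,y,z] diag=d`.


min=[-18.300,0.300,-6.400] max=[-5.900,12.700,12.100] diag=25.491

A = translate([-12.1, 6.5, -6.4]) cylinder(h=11.4, r=3.8) → bbox [-15.9,2.7,-6.4] .. [-8.3,10.3,5]
B = cylinder(h=7.1, r=2.4) → bbox [-2.4,-2.4,0] .. [2.4,2.4,7.1]
lo = A.lo+B.lo = [-15.9-2.4, 2.7-2.4, -6.4+0] = [-18.300,0.300,-6.400]
hi = A.hi+B.hi = [-8.3+2.4, 10.3+2.4, 5+7.1] = [-5.900,12.700,12.100]
diag = √(12.4²+12.4²+18.5²) = √649.77 = 25.491


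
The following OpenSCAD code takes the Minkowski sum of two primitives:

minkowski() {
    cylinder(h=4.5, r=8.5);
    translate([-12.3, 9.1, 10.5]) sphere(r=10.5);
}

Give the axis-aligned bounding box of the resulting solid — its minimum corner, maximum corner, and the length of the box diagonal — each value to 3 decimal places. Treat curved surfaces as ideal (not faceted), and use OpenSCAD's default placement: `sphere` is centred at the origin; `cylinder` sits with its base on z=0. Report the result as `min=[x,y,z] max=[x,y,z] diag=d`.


min=[-31.300,-9.900,0.000] max=[6.700,28.100,25.500] diag=59.483

A = translate([-12.3, 9.1, 10.5]) sphere(r=10.5) → bbox [-22.8,-1.4,0] .. [-1.8,19.6,21]
B = cylinder(h=4.5, r=8.5) → bbox [-8.5,-8.5,0] .. [8.5,8.5,4.5]
lo = A.lo+B.lo = [-22.8-8.5, -1.4-8.5, 0+0] = [-31.300,-9.900,0.000]
hi = A.hi+B.hi = [-1.8+8.5, 19.6+8.5, 21+4.5] = [6.700,28.100,25.500]
diag = √(38²+38²+25.5²) = √3538.25 = 59.483


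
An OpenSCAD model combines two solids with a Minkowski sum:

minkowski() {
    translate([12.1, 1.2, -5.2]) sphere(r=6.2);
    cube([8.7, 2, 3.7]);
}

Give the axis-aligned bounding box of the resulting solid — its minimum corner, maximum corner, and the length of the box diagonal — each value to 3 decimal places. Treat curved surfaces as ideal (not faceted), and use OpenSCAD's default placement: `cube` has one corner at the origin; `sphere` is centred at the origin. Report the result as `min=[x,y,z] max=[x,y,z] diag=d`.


min=[5.900,-5.000,-11.400] max=[27.000,9.400,4.700] diag=30.196

A = translate([12.1, 1.2, -5.2]) sphere(r=6.2) → bbox [5.9,-5,-11.4] .. [18.3,7.4,1]
B = cube([8.7, 2, 3.7]) → bbox [0,0,0] .. [8.7,2,3.7]
lo = A.lo+B.lo = [5.9+0, -5+0, -11.4+0] = [5.900,-5.000,-11.400]
hi = A.hi+B.hi = [18.3+8.7, 7.4+2, 1+3.7] = [27.000,9.400,4.700]
diag = √(21.1²+14.4²+16.1²) = √911.78 = 30.196


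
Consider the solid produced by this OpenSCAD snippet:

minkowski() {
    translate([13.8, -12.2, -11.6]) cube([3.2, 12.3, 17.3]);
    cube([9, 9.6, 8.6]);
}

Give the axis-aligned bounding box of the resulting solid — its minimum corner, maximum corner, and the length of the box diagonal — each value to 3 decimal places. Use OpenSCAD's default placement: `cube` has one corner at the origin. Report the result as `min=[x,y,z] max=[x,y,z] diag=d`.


A = translate([13.8, -12.2, -11.6]) cube([3.2, 12.3, 17.3]) → bbox [13.8,-12.2,-11.6] .. [17,0.1,5.7]
B = cube([9, 9.6, 8.6]) → bbox [0,0,0] .. [9,9.6,8.6]
lo = A.lo+B.lo = [13.8+0, -12.2+0, -11.6+0] = [13.800,-12.200,-11.600]
hi = A.hi+B.hi = [17+9, 0.1+9.6, 5.7+8.6] = [26.000,9.700,14.300]
diag = √(12.2²+21.9²+25.9²) = √1299.26 = 36.045

min=[13.800,-12.200,-11.600] max=[26.000,9.700,14.300] diag=36.045


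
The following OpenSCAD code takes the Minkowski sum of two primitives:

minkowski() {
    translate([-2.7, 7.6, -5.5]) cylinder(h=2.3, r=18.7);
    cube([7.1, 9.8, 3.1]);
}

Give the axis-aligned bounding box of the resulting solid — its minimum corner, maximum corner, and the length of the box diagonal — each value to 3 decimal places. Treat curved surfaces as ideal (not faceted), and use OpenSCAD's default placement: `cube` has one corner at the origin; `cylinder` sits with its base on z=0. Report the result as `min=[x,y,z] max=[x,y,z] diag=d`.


min=[-21.400,-11.100,-5.500] max=[23.100,36.100,-0.100] diag=65.094

A = translate([-2.7, 7.6, -5.5]) cylinder(h=2.3, r=18.7) → bbox [-21.4,-11.1,-5.5] .. [16,26.3,-3.2]
B = cube([7.1, 9.8, 3.1]) → bbox [0,0,0] .. [7.1,9.8,3.1]
lo = A.lo+B.lo = [-21.4+0, -11.1+0, -5.5+0] = [-21.400,-11.100,-5.500]
hi = A.hi+B.hi = [16+7.1, 26.3+9.8, -3.2+3.1] = [23.100,36.100,-0.100]
diag = √(44.5²+47.2²+5.4²) = √4237.25 = 65.094


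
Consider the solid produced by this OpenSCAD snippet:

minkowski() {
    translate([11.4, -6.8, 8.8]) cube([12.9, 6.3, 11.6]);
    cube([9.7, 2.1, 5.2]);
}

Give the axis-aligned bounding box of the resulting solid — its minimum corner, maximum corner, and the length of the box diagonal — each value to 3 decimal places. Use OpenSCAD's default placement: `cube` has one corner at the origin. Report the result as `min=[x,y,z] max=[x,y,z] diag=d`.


A = translate([11.4, -6.8, 8.8]) cube([12.9, 6.3, 11.6]) → bbox [11.4,-6.8,8.8] .. [24.3,-0.5,20.4]
B = cube([9.7, 2.1, 5.2]) → bbox [0,0,0] .. [9.7,2.1,5.2]
lo = A.lo+B.lo = [11.4+0, -6.8+0, 8.8+0] = [11.400,-6.800,8.800]
hi = A.hi+B.hi = [24.3+9.7, -0.5+2.1, 20.4+5.2] = [34.000,1.600,25.600]
diag = √(22.6²+8.4²+16.8²) = √863.56 = 29.386

min=[11.400,-6.800,8.800] max=[34.000,1.600,25.600] diag=29.386


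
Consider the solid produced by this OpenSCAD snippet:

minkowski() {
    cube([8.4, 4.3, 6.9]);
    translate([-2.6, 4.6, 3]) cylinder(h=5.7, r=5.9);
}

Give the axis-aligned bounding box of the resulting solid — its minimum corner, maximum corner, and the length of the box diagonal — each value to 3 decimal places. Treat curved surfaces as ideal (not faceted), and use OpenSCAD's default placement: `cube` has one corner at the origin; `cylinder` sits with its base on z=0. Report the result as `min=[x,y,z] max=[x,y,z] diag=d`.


min=[-8.500,-1.300,3.000] max=[11.700,14.800,15.600] diag=28.740

A = translate([-2.6, 4.6, 3]) cylinder(h=5.7, r=5.9) → bbox [-8.5,-1.3,3] .. [3.3,10.5,8.7]
B = cube([8.4, 4.3, 6.9]) → bbox [0,0,0] .. [8.4,4.3,6.9]
lo = A.lo+B.lo = [-8.5+0, -1.3+0, 3+0] = [-8.500,-1.300,3.000]
hi = A.hi+B.hi = [3.3+8.4, 10.5+4.3, 8.7+6.9] = [11.700,14.800,15.600]
diag = √(20.2²+16.1²+12.6²) = √826.01 = 28.740


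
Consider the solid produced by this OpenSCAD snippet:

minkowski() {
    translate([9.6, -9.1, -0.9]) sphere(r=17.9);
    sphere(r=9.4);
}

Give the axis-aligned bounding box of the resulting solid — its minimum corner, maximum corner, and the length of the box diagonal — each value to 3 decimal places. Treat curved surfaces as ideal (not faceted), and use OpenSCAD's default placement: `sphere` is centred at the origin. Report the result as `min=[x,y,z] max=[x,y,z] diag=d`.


A = translate([9.6, -9.1, -0.9]) sphere(r=17.9) → bbox [-8.3,-27,-18.8] .. [27.5,8.8,17]
B = sphere(r=9.4) → bbox [-9.4,-9.4,-9.4] .. [9.4,9.4,9.4]
lo = A.lo+B.lo = [-8.3-9.4, -27-9.4, -18.8-9.4] = [-17.700,-36.400,-28.200]
hi = A.hi+B.hi = [27.5+9.4, 8.8+9.4, 17+9.4] = [36.900,18.200,26.400]
diag = √(54.6²+54.6²+54.6²) = √8943.48 = 94.570

min=[-17.700,-36.400,-28.200] max=[36.900,18.200,26.400] diag=94.570


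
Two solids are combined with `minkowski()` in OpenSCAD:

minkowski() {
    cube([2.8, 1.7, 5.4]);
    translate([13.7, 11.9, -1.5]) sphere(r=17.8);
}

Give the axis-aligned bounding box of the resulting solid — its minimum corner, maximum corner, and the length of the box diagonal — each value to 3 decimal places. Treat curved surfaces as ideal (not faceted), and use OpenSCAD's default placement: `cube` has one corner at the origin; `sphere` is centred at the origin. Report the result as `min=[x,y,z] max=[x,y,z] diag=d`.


A = translate([13.7, 11.9, -1.5]) sphere(r=17.8) → bbox [-4.1,-5.9,-19.3] .. [31.5,29.7,16.3]
B = cube([2.8, 1.7, 5.4]) → bbox [0,0,0] .. [2.8,1.7,5.4]
lo = A.lo+B.lo = [-4.1+0, -5.9+0, -19.3+0] = [-4.100,-5.900,-19.300]
hi = A.hi+B.hi = [31.5+2.8, 29.7+1.7, 16.3+5.4] = [34.300,31.400,21.700]
diag = √(38.4²+37.3²+41²) = √4546.85 = 67.430

min=[-4.100,-5.900,-19.300] max=[34.300,31.400,21.700] diag=67.430


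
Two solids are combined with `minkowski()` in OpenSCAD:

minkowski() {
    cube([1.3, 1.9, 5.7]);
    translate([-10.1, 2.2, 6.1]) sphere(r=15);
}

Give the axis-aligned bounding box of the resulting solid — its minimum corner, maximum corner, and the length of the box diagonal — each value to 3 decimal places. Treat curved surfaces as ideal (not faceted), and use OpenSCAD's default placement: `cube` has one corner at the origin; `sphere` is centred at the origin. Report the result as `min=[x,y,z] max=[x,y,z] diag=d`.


A = translate([-10.1, 2.2, 6.1]) sphere(r=15) → bbox [-25.1,-12.8,-8.9] .. [4.9,17.2,21.1]
B = cube([1.3, 1.9, 5.7]) → bbox [0,0,0] .. [1.3,1.9,5.7]
lo = A.lo+B.lo = [-25.1+0, -12.8+0, -8.9+0] = [-25.100,-12.800,-8.900]
hi = A.hi+B.hi = [4.9+1.3, 17.2+1.9, 21.1+5.7] = [6.200,19.100,26.800]
diag = √(31.3²+31.9²+35.7²) = √3271.79 = 57.200

min=[-25.100,-12.800,-8.900] max=[6.200,19.100,26.800] diag=57.200


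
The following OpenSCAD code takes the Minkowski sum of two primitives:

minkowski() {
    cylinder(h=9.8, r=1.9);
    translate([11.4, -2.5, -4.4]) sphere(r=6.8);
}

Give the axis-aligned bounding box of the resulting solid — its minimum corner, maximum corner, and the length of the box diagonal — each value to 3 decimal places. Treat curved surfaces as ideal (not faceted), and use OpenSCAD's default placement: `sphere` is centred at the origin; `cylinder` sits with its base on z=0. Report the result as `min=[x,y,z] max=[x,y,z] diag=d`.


A = translate([11.4, -2.5, -4.4]) sphere(r=6.8) → bbox [4.6,-9.3,-11.2] .. [18.2,4.3,2.4]
B = cylinder(h=9.8, r=1.9) → bbox [-1.9,-1.9,0] .. [1.9,1.9,9.8]
lo = A.lo+B.lo = [4.6-1.9, -9.3-1.9, -11.2+0] = [2.700,-11.200,-11.200]
hi = A.hi+B.hi = [18.2+1.9, 4.3+1.9, 2.4+9.8] = [20.100,6.200,12.200]
diag = √(17.4²+17.4²+23.4²) = √1153.08 = 33.957

min=[2.700,-11.200,-11.200] max=[20.100,6.200,12.200] diag=33.957


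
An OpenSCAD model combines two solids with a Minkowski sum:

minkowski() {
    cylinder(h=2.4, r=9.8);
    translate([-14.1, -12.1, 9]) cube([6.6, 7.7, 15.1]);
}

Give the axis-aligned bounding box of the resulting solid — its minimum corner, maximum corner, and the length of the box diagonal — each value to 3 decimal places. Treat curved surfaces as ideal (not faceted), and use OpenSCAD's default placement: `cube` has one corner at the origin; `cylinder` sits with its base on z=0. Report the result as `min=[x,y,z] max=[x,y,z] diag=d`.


A = translate([-14.1, -12.1, 9]) cube([6.6, 7.7, 15.1]) → bbox [-14.1,-12.1,9] .. [-7.5,-4.4,24.1]
B = cylinder(h=2.4, r=9.8) → bbox [-9.8,-9.8,0] .. [9.8,9.8,2.4]
lo = A.lo+B.lo = [-14.1-9.8, -12.1-9.8, 9+0] = [-23.900,-21.900,9.000]
hi = A.hi+B.hi = [-7.5+9.8, -4.4+9.8, 24.1+2.4] = [2.300,5.400,26.500]
diag = √(26.2²+27.3²+17.5²) = √1737.98 = 41.689

min=[-23.900,-21.900,9.000] max=[2.300,5.400,26.500] diag=41.689


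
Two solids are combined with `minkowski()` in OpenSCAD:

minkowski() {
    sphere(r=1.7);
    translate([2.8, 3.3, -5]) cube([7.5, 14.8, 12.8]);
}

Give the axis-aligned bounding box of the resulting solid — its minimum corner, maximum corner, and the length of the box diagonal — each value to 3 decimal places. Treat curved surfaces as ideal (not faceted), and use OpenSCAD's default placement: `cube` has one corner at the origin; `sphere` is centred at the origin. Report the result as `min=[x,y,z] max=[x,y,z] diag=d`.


min=[1.100,1.600,-6.700] max=[12.000,19.800,9.500] diag=26.693

A = translate([2.8, 3.3, -5]) cube([7.5, 14.8, 12.8]) → bbox [2.8,3.3,-5] .. [10.3,18.1,7.8]
B = sphere(r=1.7) → bbox [-1.7,-1.7,-1.7] .. [1.7,1.7,1.7]
lo = A.lo+B.lo = [2.8-1.7, 3.3-1.7, -5-1.7] = [1.100,1.600,-6.700]
hi = A.hi+B.hi = [10.3+1.7, 18.1+1.7, 7.8+1.7] = [12.000,19.800,9.500]
diag = √(10.9²+18.2²+16.2²) = √712.49 = 26.693


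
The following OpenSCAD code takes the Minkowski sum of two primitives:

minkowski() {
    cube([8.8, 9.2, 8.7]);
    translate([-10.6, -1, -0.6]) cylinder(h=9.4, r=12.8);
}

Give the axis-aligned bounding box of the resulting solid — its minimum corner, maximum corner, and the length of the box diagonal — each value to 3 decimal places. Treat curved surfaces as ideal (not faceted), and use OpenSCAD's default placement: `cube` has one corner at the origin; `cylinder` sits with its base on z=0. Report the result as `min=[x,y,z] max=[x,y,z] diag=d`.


A = translate([-10.6, -1, -0.6]) cylinder(h=9.4, r=12.8) → bbox [-23.4,-13.8,-0.6] .. [2.2,11.8,8.8]
B = cube([8.8, 9.2, 8.7]) → bbox [0,0,0] .. [8.8,9.2,8.7]
lo = A.lo+B.lo = [-23.4+0, -13.8+0, -0.6+0] = [-23.400,-13.800,-0.600]
hi = A.hi+B.hi = [2.2+8.8, 11.8+9.2, 8.8+8.7] = [11.000,21.000,17.500]
diag = √(34.4²+34.8²+18.1²) = √2722.01 = 52.173

min=[-23.400,-13.800,-0.600] max=[11.000,21.000,17.500] diag=52.173


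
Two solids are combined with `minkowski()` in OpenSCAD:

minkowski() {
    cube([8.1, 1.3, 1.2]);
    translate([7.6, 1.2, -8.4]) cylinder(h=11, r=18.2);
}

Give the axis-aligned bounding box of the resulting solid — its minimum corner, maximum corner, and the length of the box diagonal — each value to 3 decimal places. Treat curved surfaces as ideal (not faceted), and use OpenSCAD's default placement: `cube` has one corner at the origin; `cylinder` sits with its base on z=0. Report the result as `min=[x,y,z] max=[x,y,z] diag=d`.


min=[-10.600,-17.000,-8.400] max=[33.900,20.700,3.800] diag=59.585

A = translate([7.6, 1.2, -8.4]) cylinder(h=11, r=18.2) → bbox [-10.6,-17,-8.4] .. [25.8,19.4,2.6]
B = cube([8.1, 1.3, 1.2]) → bbox [0,0,0] .. [8.1,1.3,1.2]
lo = A.lo+B.lo = [-10.6+0, -17+0, -8.4+0] = [-10.600,-17.000,-8.400]
hi = A.hi+B.hi = [25.8+8.1, 19.4+1.3, 2.6+1.2] = [33.900,20.700,3.800]
diag = √(44.5²+37.7²+12.2²) = √3550.38 = 59.585


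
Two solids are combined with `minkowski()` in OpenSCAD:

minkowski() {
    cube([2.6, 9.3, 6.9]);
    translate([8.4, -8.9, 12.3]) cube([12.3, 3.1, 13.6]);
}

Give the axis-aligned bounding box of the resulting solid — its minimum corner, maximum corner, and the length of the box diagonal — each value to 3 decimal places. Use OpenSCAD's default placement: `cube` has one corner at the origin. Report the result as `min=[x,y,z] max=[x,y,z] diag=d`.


min=[8.400,-8.900,12.300] max=[23.300,3.500,32.800] diag=28.214

A = translate([8.4, -8.9, 12.3]) cube([12.3, 3.1, 13.6]) → bbox [8.4,-8.9,12.3] .. [20.7,-5.8,25.9]
B = cube([2.6, 9.3, 6.9]) → bbox [0,0,0] .. [2.6,9.3,6.9]
lo = A.lo+B.lo = [8.4+0, -8.9+0, 12.3+0] = [8.400,-8.900,12.300]
hi = A.hi+B.hi = [20.7+2.6, -5.8+9.3, 25.9+6.9] = [23.300,3.500,32.800]
diag = √(14.9²+12.4²+20.5²) = √796.02 = 28.214


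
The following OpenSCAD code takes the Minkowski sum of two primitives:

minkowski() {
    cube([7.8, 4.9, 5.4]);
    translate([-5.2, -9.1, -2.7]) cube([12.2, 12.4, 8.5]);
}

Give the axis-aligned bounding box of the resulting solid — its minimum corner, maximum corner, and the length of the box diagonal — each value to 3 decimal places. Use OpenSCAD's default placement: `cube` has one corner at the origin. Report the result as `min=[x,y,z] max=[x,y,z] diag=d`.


min=[-5.200,-9.100,-2.700] max=[14.800,8.200,11.200] diag=29.875

A = translate([-5.2, -9.1, -2.7]) cube([12.2, 12.4, 8.5]) → bbox [-5.2,-9.1,-2.7] .. [7,3.3,5.8]
B = cube([7.8, 4.9, 5.4]) → bbox [0,0,0] .. [7.8,4.9,5.4]
lo = A.lo+B.lo = [-5.2+0, -9.1+0, -2.7+0] = [-5.200,-9.100,-2.700]
hi = A.hi+B.hi = [7+7.8, 3.3+4.9, 5.8+5.4] = [14.800,8.200,11.200]
diag = √(20²+17.3²+13.9²) = √892.5 = 29.875


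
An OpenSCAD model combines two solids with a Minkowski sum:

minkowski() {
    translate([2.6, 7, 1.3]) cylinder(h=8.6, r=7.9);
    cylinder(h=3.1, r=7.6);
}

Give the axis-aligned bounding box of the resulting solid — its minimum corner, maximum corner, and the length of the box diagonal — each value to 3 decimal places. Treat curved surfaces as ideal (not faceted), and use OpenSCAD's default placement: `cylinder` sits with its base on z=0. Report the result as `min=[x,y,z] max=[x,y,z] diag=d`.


A = translate([2.6, 7, 1.3]) cylinder(h=8.6, r=7.9) → bbox [-5.3,-0.9,1.3] .. [10.5,14.9,9.9]
B = cylinder(h=3.1, r=7.6) → bbox [-7.6,-7.6,0] .. [7.6,7.6,3.1]
lo = A.lo+B.lo = [-5.3-7.6, -0.9-7.6, 1.3+0] = [-12.900,-8.500,1.300]
hi = A.hi+B.hi = [10.5+7.6, 14.9+7.6, 9.9+3.1] = [18.100,22.500,13.000]
diag = √(31²+31²+11.7²) = √2058.89 = 45.375

min=[-12.900,-8.500,1.300] max=[18.100,22.500,13.000] diag=45.375


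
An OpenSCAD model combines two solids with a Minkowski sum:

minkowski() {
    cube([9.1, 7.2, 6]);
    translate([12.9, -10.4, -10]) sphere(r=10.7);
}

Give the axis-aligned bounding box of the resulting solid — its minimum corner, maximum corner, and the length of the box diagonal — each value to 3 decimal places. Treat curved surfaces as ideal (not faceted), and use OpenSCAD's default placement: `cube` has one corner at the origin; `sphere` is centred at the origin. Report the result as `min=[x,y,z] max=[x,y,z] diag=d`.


min=[2.200,-21.100,-20.700] max=[32.700,7.500,6.700] diag=49.990

A = translate([12.9, -10.4, -10]) sphere(r=10.7) → bbox [2.2,-21.1,-20.7] .. [23.6,0.3,0.7]
B = cube([9.1, 7.2, 6]) → bbox [0,0,0] .. [9.1,7.2,6]
lo = A.lo+B.lo = [2.2+0, -21.1+0, -20.7+0] = [2.200,-21.100,-20.700]
hi = A.hi+B.hi = [23.6+9.1, 0.3+7.2, 0.7+6] = [32.700,7.500,6.700]
diag = √(30.5²+28.6²+27.4²) = √2498.97 = 49.990


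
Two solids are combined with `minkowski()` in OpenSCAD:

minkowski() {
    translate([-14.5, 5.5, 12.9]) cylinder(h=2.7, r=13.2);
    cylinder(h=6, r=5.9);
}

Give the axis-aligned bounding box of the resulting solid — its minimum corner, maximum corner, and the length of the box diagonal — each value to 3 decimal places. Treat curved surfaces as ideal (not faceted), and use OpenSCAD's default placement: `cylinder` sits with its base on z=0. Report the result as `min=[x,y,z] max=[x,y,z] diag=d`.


A = translate([-14.5, 5.5, 12.9]) cylinder(h=2.7, r=13.2) → bbox [-27.7,-7.7,12.9] .. [-1.3,18.7,15.6]
B = cylinder(h=6, r=5.9) → bbox [-5.9,-5.9,0] .. [5.9,5.9,6]
lo = A.lo+B.lo = [-27.7-5.9, -7.7-5.9, 12.9+0] = [-33.600,-13.600,12.900]
hi = A.hi+B.hi = [-1.3+5.9, 18.7+5.9, 15.6+6] = [4.600,24.600,21.600]
diag = √(38.2²+38.2²+8.7²) = √2994.17 = 54.719

min=[-33.600,-13.600,12.900] max=[4.600,24.600,21.600] diag=54.719


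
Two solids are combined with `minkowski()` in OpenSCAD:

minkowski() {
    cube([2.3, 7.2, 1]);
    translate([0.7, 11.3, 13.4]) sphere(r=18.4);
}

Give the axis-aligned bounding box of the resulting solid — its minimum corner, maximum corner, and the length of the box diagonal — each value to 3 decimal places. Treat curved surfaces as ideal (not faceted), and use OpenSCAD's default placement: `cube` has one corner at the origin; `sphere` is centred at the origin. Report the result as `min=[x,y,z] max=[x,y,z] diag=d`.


min=[-17.700,-7.100,-5.000] max=[21.400,36.900,32.800] diag=69.955

A = translate([0.7, 11.3, 13.4]) sphere(r=18.4) → bbox [-17.7,-7.1,-5] .. [19.1,29.7,31.8]
B = cube([2.3, 7.2, 1]) → bbox [0,0,0] .. [2.3,7.2,1]
lo = A.lo+B.lo = [-17.7+0, -7.1+0, -5+0] = [-17.700,-7.100,-5.000]
hi = A.hi+B.hi = [19.1+2.3, 29.7+7.2, 31.8+1] = [21.400,36.900,32.800]
diag = √(39.1²+44²+37.8²) = √4893.65 = 69.955
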